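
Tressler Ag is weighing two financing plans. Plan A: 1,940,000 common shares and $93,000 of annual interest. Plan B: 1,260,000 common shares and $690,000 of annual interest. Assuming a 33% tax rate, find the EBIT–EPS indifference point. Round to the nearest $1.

Set EPS_A = EPS_B: (EBIT − $93,000)(1 − 0.33) ÷ 1,940,000 = (EBIT − $690,000)(1 − 0.33) ÷ 1,260,000.
The (1 − t) factor cancels: (EBIT − 93,000) × 1,260,000 = (EBIT − 690,000) × 1,940,000.
Solving, EBIT = (690,000·1,940,000 − 93,000·1,260,000) / (1,940,000 − 1,260,000) = 1,221,420,000,000 / 680,000 = 1,796,205.88.

$1,796,206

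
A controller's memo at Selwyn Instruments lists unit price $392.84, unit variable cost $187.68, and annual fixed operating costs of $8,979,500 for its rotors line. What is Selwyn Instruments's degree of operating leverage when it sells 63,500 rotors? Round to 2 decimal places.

3.22

Total contribution margin = 63,500 × $205.16 = $13,027,660.00.
Subtracting fixed costs: EBIT = $13,027,660.00 − $8,979,500 = $4,048,160.00.
So DOL = total CM / EBIT = $13,027,660.00 / $4,048,160.00 = 3.2182.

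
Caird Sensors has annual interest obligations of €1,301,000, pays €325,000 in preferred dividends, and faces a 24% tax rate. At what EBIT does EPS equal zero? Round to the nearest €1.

Grossing the preferred dividend up to pre-tax terms: €325,000 / (1 − 0.24) = €427,631.58.
Financial break-even EBIT = interest + D_p ÷ (1 − t) = €1,301,000 + €427,631.58 = €1,728,631.58.

€1,728,632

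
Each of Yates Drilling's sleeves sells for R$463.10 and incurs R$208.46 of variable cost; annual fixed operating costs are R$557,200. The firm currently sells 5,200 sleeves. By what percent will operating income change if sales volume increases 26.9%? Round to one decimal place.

+46.4%

At 5,200 units, contribution = 5,200 × R$254.64 = R$1,324,128.00.
Subtracting fixed costs: EBIT = R$1,324,128.00 − R$557,200 = R$766,928.00.
Degree of operating leverage = R$1,324,128.00 / R$766,928.00 = 1.7265.
Operating income changes by 1.7265 × +26.9% = +46.4%.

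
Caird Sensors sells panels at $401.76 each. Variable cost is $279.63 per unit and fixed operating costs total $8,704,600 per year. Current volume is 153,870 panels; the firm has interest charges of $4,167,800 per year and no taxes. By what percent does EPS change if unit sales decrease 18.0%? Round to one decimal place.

Contribution at this volume is 153,870 × $122.13 = $18,792,143.10.
EBIT = $18,792,143.10 − $8,704,600 = $10,087,543.10.
Interest = $4,167,800.00, so EBIT − I = $5,919,743.10.
DCL = total CM / (EBIT − I) = $18,792,143.10 / $5,919,743.10 = 3.1745.
EPS therefore changes by 3.1745 × (-18.0%) = -57.1%.

-57.1%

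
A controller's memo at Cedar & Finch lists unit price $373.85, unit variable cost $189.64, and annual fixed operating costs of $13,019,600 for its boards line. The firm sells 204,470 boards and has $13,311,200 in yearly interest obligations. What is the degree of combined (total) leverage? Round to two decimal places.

Total contribution margin = 204,470 × $184.21 = $37,665,418.70.
Subtracting fixed costs: EBIT = $37,665,418.70 − $13,019,600 = $24,645,818.70. Interest = $13,311,200.00.
DOL = $37,665,418.70 ÷ $24,645,818.70 = 1.5283; DFL = $24,645,818.70 ÷ $11,334,618.70 = 2.1744.
DCL = DOL × DFL = 1.5283 × 2.1744 = 3.3231.

3.32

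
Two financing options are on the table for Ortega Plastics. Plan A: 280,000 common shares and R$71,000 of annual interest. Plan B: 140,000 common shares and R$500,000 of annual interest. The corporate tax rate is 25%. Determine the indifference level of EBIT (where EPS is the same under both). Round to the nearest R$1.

R$929,000

At indifference, (EBIT − 71,000)(1 − t)/280,000 = (EBIT − 500,000)(1 − t)/140,000.
The (1 − t) factor cancels: (EBIT − 71,000) × 140,000 = (EBIT − 500,000) × 280,000.
EBIT × (280,000 − 140,000) = 500,000 × 280,000 − 71,000 × 140,000 = 130,060,000,000, so EBIT = 130,060,000,000 ÷ 140,000 = 929,000.00.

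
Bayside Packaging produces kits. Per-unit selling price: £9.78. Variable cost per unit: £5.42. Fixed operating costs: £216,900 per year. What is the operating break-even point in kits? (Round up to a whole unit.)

Each unit contributes £9.78 − £5.42 = £4.36.
Break-even Q = £216,900 / £4.36 = 49,747.71 → 49,748 kits.

49,748 kits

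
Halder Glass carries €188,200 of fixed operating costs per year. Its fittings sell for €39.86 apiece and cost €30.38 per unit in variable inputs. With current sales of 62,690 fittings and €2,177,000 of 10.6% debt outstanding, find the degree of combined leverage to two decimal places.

3.39

Contribution at this volume is 62,690 × €9.48 = €594,301.20.
EBIT = €594,301.20 − €188,200 = €406,101.20. Interest = €230,762.00, so EBIT − I = €175,339.20.
Degree of total leverage = total CM / (EBIT − interest) = €594,301.20 / €175,339.20 = 3.3894.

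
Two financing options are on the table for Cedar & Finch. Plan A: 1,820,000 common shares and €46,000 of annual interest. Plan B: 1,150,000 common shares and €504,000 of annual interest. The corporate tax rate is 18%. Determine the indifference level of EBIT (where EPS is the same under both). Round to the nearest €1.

€1,290,119

Set EPS_A = EPS_B: (EBIT − €46,000)(1 − 0.18) ÷ 1,820,000 = (EBIT − €504,000)(1 − 0.18) ÷ 1,150,000.
Cancelling (1 − t) and cross-multiplying: 1,150,000·(EBIT − 46,000) = 1,820,000·(EBIT − 504,000).
Solving, EBIT = (504,000·1,820,000 − 46,000·1,150,000) / (1,820,000 − 1,150,000) = 864,380,000,000 / 670,000 = 1,290,119.40.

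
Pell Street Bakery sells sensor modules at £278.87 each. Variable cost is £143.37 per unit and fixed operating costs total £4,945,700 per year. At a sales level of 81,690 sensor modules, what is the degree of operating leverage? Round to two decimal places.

1.81

At 81,690 units, contribution = 81,690 × £135.50 = £11,068,995.00.
Subtracting fixed costs: EBIT = £11,068,995.00 − £4,945,700 = £6,123,295.00.
Degree of operating leverage = £11,068,995.00 / £6,123,295.00 = 1.8077.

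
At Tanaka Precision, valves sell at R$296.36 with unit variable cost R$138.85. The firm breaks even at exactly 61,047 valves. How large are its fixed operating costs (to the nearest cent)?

Contribution margin per unit = R$296.36 − R$138.85 = R$157.51.
Fixed costs = break-even units × CM = 61,047 × R$157.51 = R$9,615,512.97.

R$9,615,512.97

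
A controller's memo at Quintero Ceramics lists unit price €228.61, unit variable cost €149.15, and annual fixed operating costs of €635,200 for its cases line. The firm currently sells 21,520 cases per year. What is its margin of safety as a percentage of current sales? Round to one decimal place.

Unit CM = price − variable cost = €228.61 − €149.15 = €79.46. Break-even units = €635,200 ÷ €79.46 = 7,993.96; break-even revenue = 7,993.96 × €228.61 = €1,827,499.02.
Actual sales revenue = 21,520 × €228.61 = €4,919,687.20.
Margin of safety = (€4,919,687.20 − €1,827,499.02) ÷ €4,919,687.20 = 62.9%.

62.9%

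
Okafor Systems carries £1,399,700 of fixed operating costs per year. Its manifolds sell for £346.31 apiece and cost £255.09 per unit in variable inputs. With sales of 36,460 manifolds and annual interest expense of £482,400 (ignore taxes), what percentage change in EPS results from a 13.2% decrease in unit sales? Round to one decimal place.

-30.4%

Total contribution margin = 36,460 × £91.22 = £3,325,881.20.
Subtracting fixed costs: EBIT = £3,325,881.20 − £1,399,700 = £1,926,181.20.
Interest = £482,400.00, so EBIT − I = £1,443,781.20.
Degree of combined leverage = contribution ÷ (EBIT − I) = £3,325,881.20 ÷ £1,443,781.20 = 2.3036.
EPS therefore changes by 2.3036 × (-13.2%) = -30.4%.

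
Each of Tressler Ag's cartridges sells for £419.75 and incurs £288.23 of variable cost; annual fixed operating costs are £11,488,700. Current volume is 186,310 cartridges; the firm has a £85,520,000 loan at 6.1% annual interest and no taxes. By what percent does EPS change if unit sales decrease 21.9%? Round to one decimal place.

-68.8%

Contribution at this volume is 186,310 × £131.52 = £24,503,491.20.
Subtracting fixed costs: EBIT = £24,503,491.20 − £11,488,700 = £13,014,791.20.
After interest of £5,216,720.00, pre-tax earnings = £7,798,071.20.
DCL = total CM / (EBIT − I) = £24,503,491.20 / £7,798,071.20 = 3.1423.
%ΔEPS = DCL × %ΔSales = 3.1423 × -21.9% = -68.8%.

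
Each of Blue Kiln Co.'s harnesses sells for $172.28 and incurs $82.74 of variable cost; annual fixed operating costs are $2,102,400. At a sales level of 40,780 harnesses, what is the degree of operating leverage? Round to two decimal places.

At 40,780 units, contribution = 40,780 × $89.54 = $3,651,441.20.
EBIT = $3,651,441.20 − $2,102,400 = $1,549,041.20.
So DOL = total CM / EBIT = $3,651,441.20 / $1,549,041.20 = 2.3572.

2.36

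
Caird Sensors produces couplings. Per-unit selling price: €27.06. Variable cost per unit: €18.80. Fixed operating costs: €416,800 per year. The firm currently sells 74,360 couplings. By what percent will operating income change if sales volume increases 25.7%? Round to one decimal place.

Contribution at this volume is 74,360 × €8.26 = €614,213.60.
EBIT = €614,213.60 − €416,800 = €197,413.60.
So DOL = total CM / EBIT = €614,213.60 / €197,413.60 = 3.1113.
%ΔEBIT = DOL × %ΔSales = 3.1113 × +25.7% = +80.0%.

+80.0%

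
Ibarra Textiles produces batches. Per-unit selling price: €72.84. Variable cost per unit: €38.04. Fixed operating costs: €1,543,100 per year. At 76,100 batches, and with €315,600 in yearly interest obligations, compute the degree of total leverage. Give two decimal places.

3.35

Total contribution margin = 76,100 × €34.80 = €2,648,280.00.
Subtracting fixed costs: EBIT = €2,648,280.00 − €1,543,100 = €1,105,180.00. Interest = €315,600.00.
DOL = €2,648,280.00 ÷ €1,105,180.00 = 2.3962; DFL = €1,105,180.00 ÷ €789,580.00 = 1.3997.
DCL = DOL × DFL = 2.3962 × 1.3997 = 3.3540.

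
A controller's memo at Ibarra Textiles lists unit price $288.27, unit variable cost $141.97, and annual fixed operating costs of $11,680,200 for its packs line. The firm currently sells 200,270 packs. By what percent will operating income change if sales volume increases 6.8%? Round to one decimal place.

+11.3%

At 200,270 units, contribution = 200,270 × $146.30 = $29,299,501.00.
EBIT = $29,299,501.00 − $11,680,200 = $17,619,301.00.
So DOL = total CM / EBIT = $29,299,501.00 / $17,619,301.00 = 1.6629.
Operating income changes by 1.6629 × +6.8% = +11.3%.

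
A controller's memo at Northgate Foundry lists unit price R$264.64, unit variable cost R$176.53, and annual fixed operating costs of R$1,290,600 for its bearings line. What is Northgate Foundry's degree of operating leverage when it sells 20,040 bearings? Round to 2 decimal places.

At 20,040 units, contribution = 20,040 × R$88.11 = R$1,765,724.40.
Operating income = contribution − fixed costs = R$1,765,724.40 − R$1,290,600 = R$475,124.40.
DOL = contribution ÷ EBIT = R$1,765,724.40 ÷ R$475,124.40 = 3.7163.

3.72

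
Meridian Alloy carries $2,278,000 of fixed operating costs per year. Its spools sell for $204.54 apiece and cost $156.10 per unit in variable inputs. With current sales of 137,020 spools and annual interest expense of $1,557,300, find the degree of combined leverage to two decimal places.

2.37

Total contribution margin = 137,020 × $48.44 = $6,637,248.80.
EBIT = $6,637,248.80 − $2,278,000 = $4,359,248.80. Interest = $1,557,300.00.
DOL = $6,637,248.80 ÷ $4,359,248.80 = 1.5226; DFL = $4,359,248.80 ÷ $2,801,948.80 = 1.5558.
Combined leverage = 1.5226 × 1.5558 = 2.3689.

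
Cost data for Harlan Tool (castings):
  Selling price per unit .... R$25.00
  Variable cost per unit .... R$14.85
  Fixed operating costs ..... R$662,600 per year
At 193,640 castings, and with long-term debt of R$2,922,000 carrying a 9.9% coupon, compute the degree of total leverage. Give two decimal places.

At 193,640 units, contribution = 193,640 × R$10.15 = R$1,965,446.00.
Operating income = contribution − fixed costs = R$1,965,446.00 − R$662,600 = R$1,302,846.00. Interest = R$289,278.00.
DOL = R$1,965,446.00 ÷ R$1,302,846.00 = 1.5086; DFL = R$1,302,846.00 ÷ R$1,013,568.00 = 1.2854.
DCL = DOL × DFL = 1.5086 × 1.2854 = 1.9392.

1.94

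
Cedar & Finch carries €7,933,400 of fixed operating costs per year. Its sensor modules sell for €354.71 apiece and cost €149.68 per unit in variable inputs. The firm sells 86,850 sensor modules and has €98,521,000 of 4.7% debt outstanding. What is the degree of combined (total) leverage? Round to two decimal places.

At 86,850 units, contribution = 86,850 × €205.03 = €17,806,855.50.
Subtracting fixed costs: EBIT = €17,806,855.50 − €7,933,400 = €9,873,455.50. Interest = €4,630,487.00, so EBIT − I = €5,242,968.50.
Degree of total leverage = total CM / (EBIT − interest) = €17,806,855.50 / €5,242,968.50 = 3.3963.

3.40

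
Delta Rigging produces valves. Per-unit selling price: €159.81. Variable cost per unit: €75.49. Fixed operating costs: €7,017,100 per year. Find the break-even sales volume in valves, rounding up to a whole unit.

Each unit contributes €159.81 − €75.49 = €84.32.
Units to break even: €7,017,100 ÷ €84.32 = 83,219.88, rounded up to 83,220.

83,220 valves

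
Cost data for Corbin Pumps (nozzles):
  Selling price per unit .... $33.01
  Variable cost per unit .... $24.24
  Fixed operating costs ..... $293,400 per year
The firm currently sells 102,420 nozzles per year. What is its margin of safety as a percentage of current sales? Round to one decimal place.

67.3%

Contribution margin per unit = $33.01 − $24.24 = $8.77. Break-even units = $293,400 ÷ $8.77 = 33,454.96; break-even revenue = 33,454.96 × $33.01 = $1,104,348.23.
Actual sales revenue = 102,420 × $33.01 = $3,380,884.20.
Margin of safety = ($3,380,884.20 − $1,104,348.23) ÷ $3,380,884.20 = 67.3%.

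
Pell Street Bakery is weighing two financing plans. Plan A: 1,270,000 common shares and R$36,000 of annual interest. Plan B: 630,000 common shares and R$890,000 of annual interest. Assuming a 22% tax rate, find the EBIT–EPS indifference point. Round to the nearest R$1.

R$1,730,656

Set EPS_A = EPS_B: (EBIT − R$36,000)(1 − 0.22) ÷ 1,270,000 = (EBIT − R$890,000)(1 − 0.22) ÷ 630,000.
The (1 − t) factor cancels: (EBIT − 36,000) × 630,000 = (EBIT − 890,000) × 1,270,000.
EBIT × (1,270,000 − 630,000) = 890,000 × 1,270,000 − 36,000 × 630,000 = 1,107,620,000,000, so EBIT = 1,107,620,000,000 ÷ 640,000 = 1,730,656.25.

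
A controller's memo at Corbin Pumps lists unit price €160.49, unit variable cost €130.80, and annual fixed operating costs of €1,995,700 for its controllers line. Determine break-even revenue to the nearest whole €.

€10,787,804

Contribution margin per unit = €160.49 − €130.80 = €29.69, a CM ratio of €29.69 ÷ €160.49 = 0.1850.
Break-even revenue = fixed costs × price ÷ CM = €1,995,700 × €160.49 ÷ €29.69 = €10,787,804.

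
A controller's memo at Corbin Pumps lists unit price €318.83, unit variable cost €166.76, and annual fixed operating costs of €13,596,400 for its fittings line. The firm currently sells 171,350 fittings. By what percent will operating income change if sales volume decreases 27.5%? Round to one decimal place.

-57.5%

Total contribution margin = 171,350 × €152.07 = €26,057,194.50.
EBIT = €26,057,194.50 − €13,596,400 = €12,460,794.50.
So DOL = total CM / EBIT = €26,057,194.50 / €12,460,794.50 = 2.0911.
Operating income changes by 2.0911 × -27.5% = -57.5%.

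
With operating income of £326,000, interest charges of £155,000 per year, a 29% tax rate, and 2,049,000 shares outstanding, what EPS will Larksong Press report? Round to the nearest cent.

£0.06

Pre-tax income = £326,000 − £155,000.00 = £171,000.00.
After tax at 29%: net income = £171,000.00 × 0.71 = £121,410.00.
Per share: £121,410.00 / 2,049,000 shares = £0.06.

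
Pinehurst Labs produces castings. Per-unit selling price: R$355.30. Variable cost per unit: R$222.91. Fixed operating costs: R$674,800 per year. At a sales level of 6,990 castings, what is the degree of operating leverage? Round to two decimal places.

Contribution at this volume is 6,990 × R$132.39 = R$925,406.10.
Subtracting fixed costs: EBIT = R$925,406.10 − R$674,800 = R$250,606.10.
So DOL = total CM / EBIT = R$925,406.10 / R$250,606.10 = 3.6927.

3.69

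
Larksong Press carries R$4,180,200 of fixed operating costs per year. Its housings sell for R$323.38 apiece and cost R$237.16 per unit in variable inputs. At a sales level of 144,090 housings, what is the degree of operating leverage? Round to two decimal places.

Contribution at this volume is 144,090 × R$86.22 = R$12,423,439.80.
Operating income = contribution − fixed costs = R$12,423,439.80 − R$4,180,200 = R$8,243,239.80.
DOL = contribution ÷ EBIT = R$12,423,439.80 ÷ R$8,243,239.80 = 1.5071.

1.51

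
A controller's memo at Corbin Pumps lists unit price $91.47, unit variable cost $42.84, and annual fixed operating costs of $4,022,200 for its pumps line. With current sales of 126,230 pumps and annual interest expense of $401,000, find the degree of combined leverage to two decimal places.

At 126,230 units, contribution = 126,230 × $48.63 = $6,138,564.90.
Operating income = contribution − fixed costs = $6,138,564.90 − $4,022,200 = $2,116,364.90. Interest = $401,000.00.
DOL = $6,138,564.90 ÷ $2,116,364.90 = 2.9005; DFL = $2,116,364.90 ÷ $1,715,364.90 = 1.2338.
DCL = DOL × DFL = 2.9005 × 1.2338 = 3.5786.

3.58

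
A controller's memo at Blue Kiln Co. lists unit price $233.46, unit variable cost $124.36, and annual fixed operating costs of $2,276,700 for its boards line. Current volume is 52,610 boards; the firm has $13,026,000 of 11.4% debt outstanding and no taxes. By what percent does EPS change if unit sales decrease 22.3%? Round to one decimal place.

Contribution at this volume is 52,610 × $109.10 = $5,739,751.00.
Operating income = contribution − fixed costs = $5,739,751.00 − $2,276,700 = $3,463,051.00.
After interest of $1,484,964.00, pre-tax earnings = $1,978,087.00.
DCL = total CM / (EBIT − I) = $5,739,751.00 / $1,978,087.00 = 2.9017.
EPS therefore changes by 2.9017 × (-22.3%) = -64.7%.

-64.7%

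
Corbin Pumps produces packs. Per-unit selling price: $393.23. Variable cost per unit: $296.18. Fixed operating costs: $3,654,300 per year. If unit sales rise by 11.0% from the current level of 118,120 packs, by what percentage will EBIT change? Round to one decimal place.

Total contribution margin = 118,120 × $97.05 = $11,463,546.00.
Subtracting fixed costs: EBIT = $11,463,546.00 − $3,654,300 = $7,809,246.00.
DOL = contribution ÷ EBIT = $11,463,546.00 ÷ $7,809,246.00 = 1.4679.
Operating income changes by 1.4679 × +11.0% = +16.1%.

+16.1%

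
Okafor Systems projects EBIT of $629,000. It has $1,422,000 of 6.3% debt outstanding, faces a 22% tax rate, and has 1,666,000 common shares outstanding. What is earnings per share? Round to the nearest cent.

Pre-tax income = $629,000 − $89,586.00 = $539,414.00.
After tax at 22%: net income = $539,414.00 × 0.78 = $420,742.92.
Per share: $420,742.92 / 1,666,000 shares = $0.25.

$0.25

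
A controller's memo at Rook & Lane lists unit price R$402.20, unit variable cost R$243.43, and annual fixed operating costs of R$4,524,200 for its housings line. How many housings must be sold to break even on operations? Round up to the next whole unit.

Each unit contributes R$402.20 − R$243.43 = R$158.77.
Units to break even: R$4,524,200 ÷ R$158.77 = 28,495.31, rounded up to 28,496.

28,496 housings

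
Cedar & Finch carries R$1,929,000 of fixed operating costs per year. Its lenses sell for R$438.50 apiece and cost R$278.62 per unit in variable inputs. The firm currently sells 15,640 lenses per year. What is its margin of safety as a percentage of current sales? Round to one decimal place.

Contribution margin per unit = R$438.50 − R$278.62 = R$159.88. Break-even units = R$1,929,000 ÷ R$159.88 = 12,065.30; break-even revenue = 12,065.30 × R$438.50 = R$5,290,633.60.
Current sales = 15,640 × R$438.50 = R$6,858,140.00.
Margin of safety = (R$6,858,140.00 − R$5,290,633.60) ÷ R$6,858,140.00 = 22.9%.

22.9%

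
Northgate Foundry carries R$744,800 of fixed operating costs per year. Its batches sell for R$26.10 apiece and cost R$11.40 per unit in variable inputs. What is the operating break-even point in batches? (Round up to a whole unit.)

Contribution margin per unit = R$26.10 − R$11.40 = R$14.70.
Break-even Q = R$744,800 / R$14.70 = 50,666.67 → 50,667 batches.

50,667 batches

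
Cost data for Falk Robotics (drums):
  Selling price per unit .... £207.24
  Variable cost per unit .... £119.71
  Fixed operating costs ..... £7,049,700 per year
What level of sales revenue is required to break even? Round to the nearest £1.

CM per unit = £207.24 − £119.71 = £87.53; CM ratio = £87.53 / £207.24 = 0.4224.
Break-even sales = FC ÷ CM ratio = £7,049,700 × £207.24 / £87.53 = £16,691,190.

£16,691,190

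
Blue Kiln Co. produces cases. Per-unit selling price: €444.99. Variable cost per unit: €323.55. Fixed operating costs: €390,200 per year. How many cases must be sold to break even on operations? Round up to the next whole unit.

Contribution margin per unit = €444.99 − €323.55 = €121.44.
Break-even Q = €390,200 / €121.44 = 3,213.11 → 3,214 cases.

3,214 cases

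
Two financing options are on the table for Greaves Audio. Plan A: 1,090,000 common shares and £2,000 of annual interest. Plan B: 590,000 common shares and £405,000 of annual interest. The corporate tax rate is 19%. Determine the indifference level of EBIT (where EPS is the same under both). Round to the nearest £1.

£880,540

At indifference, (EBIT − 2,000)(1 − t)/1,090,000 = (EBIT − 405,000)(1 − t)/590,000.
The (1 − t) factor cancels: (EBIT − 2,000) × 590,000 = (EBIT − 405,000) × 1,090,000.
EBIT × (1,090,000 − 590,000) = 405,000 × 1,090,000 − 2,000 × 590,000 = 440,270,000,000, so EBIT = 440,270,000,000 ÷ 500,000 = 880,540.00.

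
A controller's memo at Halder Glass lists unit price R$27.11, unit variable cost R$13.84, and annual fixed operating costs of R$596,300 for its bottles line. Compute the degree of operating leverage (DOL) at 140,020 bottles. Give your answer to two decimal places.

1.47

At 140,020 units, contribution = 140,020 × R$13.27 = R$1,858,065.40.
Subtracting fixed costs: EBIT = R$1,858,065.40 − R$596,300 = R$1,261,765.40.
Degree of operating leverage = R$1,858,065.40 / R$1,261,765.40 = 1.4726.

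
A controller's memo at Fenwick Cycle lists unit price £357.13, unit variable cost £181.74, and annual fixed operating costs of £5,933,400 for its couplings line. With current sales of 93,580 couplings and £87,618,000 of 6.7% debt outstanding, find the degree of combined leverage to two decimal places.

At 93,580 units, contribution = 93,580 × £175.39 = £16,412,996.20.
EBIT = £16,412,996.20 − £5,933,400 = £10,479,596.20. Interest = £5,870,406.00.
DOL = £16,412,996.20 ÷ £10,479,596.20 = 1.5662; DFL = £10,479,596.20 ÷ £4,609,190.20 = 2.2736.
DCL = DOL × DFL = 1.5662 × 2.2736 = 3.5609.

3.56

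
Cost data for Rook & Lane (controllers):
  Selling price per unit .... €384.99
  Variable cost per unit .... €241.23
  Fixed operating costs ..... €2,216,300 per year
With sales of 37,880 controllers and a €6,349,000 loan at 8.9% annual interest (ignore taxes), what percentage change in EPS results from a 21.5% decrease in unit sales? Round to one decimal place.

-43.9%

At 37,880 units, contribution = 37,880 × €143.76 = €5,445,628.80.
EBIT = €5,445,628.80 − €2,216,300 = €3,229,328.80.
After interest of €565,061.00, pre-tax earnings = €2,664,267.80.
Degree of combined leverage = contribution ÷ (EBIT − I) = €5,445,628.80 ÷ €2,664,267.80 = 2.0439.
%ΔEPS = DCL × %ΔSales = 2.0439 × -21.5% = -43.9%.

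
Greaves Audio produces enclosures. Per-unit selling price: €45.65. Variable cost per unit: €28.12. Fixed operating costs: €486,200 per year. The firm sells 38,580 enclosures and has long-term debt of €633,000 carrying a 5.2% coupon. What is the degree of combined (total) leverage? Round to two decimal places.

Contribution at this volume is 38,580 × €17.53 = €676,307.40.
Operating income = contribution − fixed costs = €676,307.40 − €486,200 = €190,107.40. Interest = €32,916.00.
DOL = €676,307.40 ÷ €190,107.40 = 3.5575; DFL = €190,107.40 ÷ €157,191.40 = 1.2094.
DCL = DOL × DFL = 3.5575 × 1.2094 = 4.3024.

4.30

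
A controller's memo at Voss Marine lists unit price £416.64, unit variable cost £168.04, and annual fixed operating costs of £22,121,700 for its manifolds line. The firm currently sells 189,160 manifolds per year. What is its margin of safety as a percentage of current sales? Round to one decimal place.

Each unit contributes £416.64 − £168.04 = £248.60. Break-even units = £22,121,700 ÷ £248.60 = 88,985.12; break-even revenue = 88,985.12 × £416.64 = £37,074,759.00.
Actual sales revenue = 189,160 × £416.64 = £78,811,622.40.
Margin of safety = (£78,811,622.40 − £37,074,759.00) ÷ £78,811,622.40 = 53.0%.

53.0%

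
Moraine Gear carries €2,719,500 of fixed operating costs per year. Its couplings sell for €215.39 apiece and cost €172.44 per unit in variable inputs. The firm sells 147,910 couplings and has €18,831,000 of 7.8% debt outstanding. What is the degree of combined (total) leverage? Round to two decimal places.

2.94

Contribution at this volume is 147,910 × €42.95 = €6,352,734.50.
Subtracting fixed costs: EBIT = €6,352,734.50 − €2,719,500 = €3,633,234.50. Interest = €1,468,818.00, so EBIT − I = €2,164,416.50.
Degree of total leverage = total CM / (EBIT − interest) = €6,352,734.50 / €2,164,416.50 = 2.9351.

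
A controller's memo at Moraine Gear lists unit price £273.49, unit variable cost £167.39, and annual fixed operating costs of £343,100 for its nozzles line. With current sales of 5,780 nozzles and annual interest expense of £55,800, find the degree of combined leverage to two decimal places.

2.86

At 5,780 units, contribution = 5,780 × £106.10 = £613,258.00.
EBIT = £613,258.00 − £343,100 = £270,158.00. Interest = £55,800.00, so EBIT − I = £214,358.00.
Degree of total leverage = total CM / (EBIT − interest) = £613,258.00 / £214,358.00 = 2.8609.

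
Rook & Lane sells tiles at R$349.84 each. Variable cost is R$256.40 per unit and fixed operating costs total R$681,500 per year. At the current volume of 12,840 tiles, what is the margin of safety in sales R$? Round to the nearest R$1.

R$1,940,405

Unit CM = price − variable cost = R$349.84 − R$256.40 = R$93.44. Break-even units = R$681,500 ÷ R$93.44 = 7,293.45; break-even revenue = 7,293.45 × R$349.84 = R$2,551,540.67.
Current sales = 12,840 × R$349.84 = R$4,491,945.60.
Margin of safety = R$4,491,945.60 − R$2,551,540.67 = R$1,940,405.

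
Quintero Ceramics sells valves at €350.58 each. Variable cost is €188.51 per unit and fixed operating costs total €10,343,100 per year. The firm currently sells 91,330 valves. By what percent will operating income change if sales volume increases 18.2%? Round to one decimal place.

+60.4%

Contribution at this volume is 91,330 × €162.07 = €14,801,853.10.
Subtracting fixed costs: EBIT = €14,801,853.10 − €10,343,100 = €4,458,753.10.
Degree of operating leverage = €14,801,853.10 / €4,458,753.10 = 3.3197.
%ΔEBIT = DOL × %ΔSales = 3.3197 × +18.2% = +60.4%.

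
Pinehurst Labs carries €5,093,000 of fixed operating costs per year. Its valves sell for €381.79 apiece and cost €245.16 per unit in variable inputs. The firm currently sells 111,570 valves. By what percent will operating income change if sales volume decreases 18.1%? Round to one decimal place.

Total contribution margin = 111,570 × €136.63 = €15,243,809.10.
EBIT = €15,243,809.10 − €5,093,000 = €10,150,809.10.
So DOL = total CM / EBIT = €15,243,809.10 / €10,150,809.10 = 1.5017.
So EBIT moves 1.5017 × (-18.1%) = -27.2%.

-27.2%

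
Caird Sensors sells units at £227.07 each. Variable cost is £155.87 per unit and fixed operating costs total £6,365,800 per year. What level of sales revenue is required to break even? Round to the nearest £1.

Contribution margin per unit = £227.07 − £155.87 = £71.20, a CM ratio of £71.20 ÷ £227.07 = 0.3136.
Break-even revenue = fixed costs × price ÷ CM = £6,365,800 × £227.07 ÷ £71.20 = £20,301,716.

£20,301,716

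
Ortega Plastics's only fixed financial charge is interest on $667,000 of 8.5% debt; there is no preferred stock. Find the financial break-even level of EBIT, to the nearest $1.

Annual interest = 8.5% × $667,000 = $56,695.00.
With no preferred dividends, EPS = 0 when EBIT exactly covers interest, so the financial break-even EBIT is $56,695.00.

$56,695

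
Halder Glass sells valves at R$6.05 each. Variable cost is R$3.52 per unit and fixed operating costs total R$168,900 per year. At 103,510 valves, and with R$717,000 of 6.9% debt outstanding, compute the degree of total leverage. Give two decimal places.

6.02

Total contribution margin = 103,510 × R$2.53 = R$261,880.30.
Subtracting fixed costs: EBIT = R$261,880.30 − R$168,900 = R$92,980.30. Interest = R$49,473.00, so EBIT − I = R$43,507.30.
DCL = contribution ÷ (EBIT − I) = R$261,880.30 ÷ R$43,507.30 = 6.0192.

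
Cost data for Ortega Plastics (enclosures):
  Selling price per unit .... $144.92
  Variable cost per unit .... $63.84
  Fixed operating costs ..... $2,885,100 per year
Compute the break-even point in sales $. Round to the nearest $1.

$5,156,743

CM per unit = $144.92 − $63.84 = $81.08; CM ratio = $81.08 / $144.92 = 0.5595.
Break-even sales = FC ÷ CM ratio = $2,885,100 × $144.92 / $81.08 = $5,156,743.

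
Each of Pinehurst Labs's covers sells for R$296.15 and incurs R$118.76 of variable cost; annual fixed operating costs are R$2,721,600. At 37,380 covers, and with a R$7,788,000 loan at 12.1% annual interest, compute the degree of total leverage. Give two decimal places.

2.23

Total contribution margin = 37,380 × R$177.39 = R$6,630,838.20.
EBIT = R$6,630,838.20 − R$2,721,600 = R$3,909,238.20. Interest = R$942,348.00, so EBIT − I = R$2,966,890.20.
DCL = contribution ÷ (EBIT − I) = R$6,630,838.20 ÷ R$2,966,890.20 = 2.2349.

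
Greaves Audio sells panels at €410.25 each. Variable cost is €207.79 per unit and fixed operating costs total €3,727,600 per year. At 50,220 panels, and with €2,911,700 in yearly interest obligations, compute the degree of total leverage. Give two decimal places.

Total contribution margin = 50,220 × €202.46 = €10,167,541.20.
EBIT = €10,167,541.20 − €3,727,600 = €6,439,941.20. Interest = €2,911,700.00.
DOL = €10,167,541.20 ÷ €6,439,941.20 = 1.5788; DFL = €6,439,941.20 ÷ €3,528,241.20 = 1.8253.
DCL = DOL × DFL = 1.5788 × 1.8253 = 2.8818.

2.88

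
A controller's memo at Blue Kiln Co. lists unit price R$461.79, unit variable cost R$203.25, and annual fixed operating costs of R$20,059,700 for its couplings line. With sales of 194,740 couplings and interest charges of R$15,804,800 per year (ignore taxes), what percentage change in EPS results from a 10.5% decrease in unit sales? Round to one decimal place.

At 194,740 units, contribution = 194,740 × R$258.54 = R$50,348,079.60.
Subtracting fixed costs: EBIT = R$50,348,079.60 − R$20,059,700 = R$30,288,379.60.
Interest = R$15,804,800.00, so EBIT − I = R$14,483,579.60.
Degree of combined leverage = contribution ÷ (EBIT − I) = R$50,348,079.60 ÷ R$14,483,579.60 = 3.4762.
%ΔEPS = DCL × %ΔSales = 3.4762 × -10.5% = -36.5%.

-36.5%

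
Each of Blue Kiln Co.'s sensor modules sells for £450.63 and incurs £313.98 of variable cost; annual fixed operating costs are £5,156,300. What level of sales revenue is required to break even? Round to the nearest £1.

CM per unit = £450.63 − £313.98 = £136.65; CM ratio = £136.65 / £450.63 = 0.3032.
Break-even sales = FC ÷ CM ratio = £5,156,300 × £450.63 / £136.65 = £17,003,904.

£17,003,904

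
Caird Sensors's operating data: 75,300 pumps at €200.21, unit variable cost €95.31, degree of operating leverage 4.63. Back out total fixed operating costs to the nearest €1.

€6,192,929

Total contribution margin = 75,300 × €104.90 = €7,898,970.00.
Since DOL = CM ÷ EBIT, EBIT = €7,898,970.00 ÷ 4.63 = €1,706,041.04.
Fixed costs = CM − EBIT = €7,898,970.00 − €1,706,041.04 = €6,192,929.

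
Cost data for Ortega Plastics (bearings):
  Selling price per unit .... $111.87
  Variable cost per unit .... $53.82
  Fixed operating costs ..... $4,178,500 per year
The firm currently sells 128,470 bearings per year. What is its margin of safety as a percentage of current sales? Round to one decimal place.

Contribution margin per unit = $111.87 − $53.82 = $58.05. Break-even units = $4,178,500 ÷ $58.05 = 71,981.05; break-even revenue = 71,981.05 × $111.87 = $8,052,520.16.
Actual sales revenue = 128,470 × $111.87 = $14,371,938.90.
Margin of safety = ($14,371,938.90 − $8,052,520.16) ÷ $14,371,938.90 = 44.0%.

44.0%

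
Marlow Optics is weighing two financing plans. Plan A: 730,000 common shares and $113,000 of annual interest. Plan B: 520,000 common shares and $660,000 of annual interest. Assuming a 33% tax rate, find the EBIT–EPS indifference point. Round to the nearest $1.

Set EPS_A = EPS_B: (EBIT − $113,000)(1 − 0.33) ÷ 730,000 = (EBIT − $660,000)(1 − 0.33) ÷ 520,000.
The (1 − t) factor cancels: (EBIT − 113,000) × 520,000 = (EBIT − 660,000) × 730,000.
Solving, EBIT = (660,000·730,000 − 113,000·520,000) / (730,000 − 520,000) = 423,040,000,000 / 210,000 = 2,014,476.19.

$2,014,476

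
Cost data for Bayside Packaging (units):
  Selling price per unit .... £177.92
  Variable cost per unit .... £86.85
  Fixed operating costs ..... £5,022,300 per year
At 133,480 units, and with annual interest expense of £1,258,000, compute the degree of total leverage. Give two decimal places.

2.07

At 133,480 units, contribution = 133,480 × £91.07 = £12,156,023.60.
Subtracting fixed costs: EBIT = £12,156,023.60 − £5,022,300 = £7,133,723.60. Interest = £1,258,000.00.
DOL = £12,156,023.60 ÷ £7,133,723.60 = 1.7040; DFL = £7,133,723.60 ÷ £5,875,723.60 = 1.2141.
Combined leverage = 1.7040 × 1.2141 = 2.0688.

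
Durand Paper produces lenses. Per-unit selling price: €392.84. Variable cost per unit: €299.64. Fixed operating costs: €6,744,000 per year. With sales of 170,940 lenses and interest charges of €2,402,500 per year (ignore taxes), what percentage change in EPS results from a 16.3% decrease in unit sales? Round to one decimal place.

Contribution at this volume is 170,940 × €93.20 = €15,931,608.00.
Operating income = contribution − fixed costs = €15,931,608.00 − €6,744,000 = €9,187,608.00.
After interest of €2,402,500.00, pre-tax earnings = €6,785,108.00.
Degree of combined leverage = contribution ÷ (EBIT − I) = €15,931,608.00 ÷ €6,785,108.00 = 2.3480.
EPS therefore changes by 2.3480 × (-16.3%) = -38.3%.

-38.3%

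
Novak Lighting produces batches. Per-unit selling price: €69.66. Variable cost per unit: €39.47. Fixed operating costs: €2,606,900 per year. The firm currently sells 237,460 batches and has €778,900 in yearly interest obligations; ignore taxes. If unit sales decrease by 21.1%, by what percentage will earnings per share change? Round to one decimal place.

-40.0%

Contribution at this volume is 237,460 × €30.19 = €7,168,917.40.
EBIT = €7,168,917.40 − €2,606,900 = €4,562,017.40.
After interest of €778,900.00, pre-tax earnings = €3,783,117.40.
DCL = total CM / (EBIT − I) = €7,168,917.40 / €3,783,117.40 = 1.8950.
%ΔEPS = DCL × %ΔSales = 1.8950 × -21.1% = -40.0%.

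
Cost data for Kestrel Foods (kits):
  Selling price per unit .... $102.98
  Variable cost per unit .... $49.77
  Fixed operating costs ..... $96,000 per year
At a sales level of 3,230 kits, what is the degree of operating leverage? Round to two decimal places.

2.27

At 3,230 units, contribution = 3,230 × $53.21 = $171,868.30.
EBIT = $171,868.30 − $96,000 = $75,868.30.
So DOL = total CM / EBIT = $171,868.30 / $75,868.30 = 2.2654.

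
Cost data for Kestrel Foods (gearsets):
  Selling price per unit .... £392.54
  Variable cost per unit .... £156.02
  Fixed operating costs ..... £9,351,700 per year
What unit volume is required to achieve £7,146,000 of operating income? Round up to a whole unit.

69,752 gearsets

Contribution margin per unit = £392.54 − £156.02 = £236.52.
Required volume = (fixed costs + target profit) ÷ CM = (£9,351,700 + £7,146,000) ÷ £236.52 = 69,751.82, so 69,752 gearsets.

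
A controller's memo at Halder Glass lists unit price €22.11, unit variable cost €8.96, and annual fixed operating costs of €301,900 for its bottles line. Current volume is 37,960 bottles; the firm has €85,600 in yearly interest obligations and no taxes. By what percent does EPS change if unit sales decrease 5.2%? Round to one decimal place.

Total contribution margin = 37,960 × €13.15 = €499,174.00.
Operating income = contribution − fixed costs = €499,174.00 − €301,900 = €197,274.00.
After interest of €85,600.00, pre-tax earnings = €111,674.00.
Degree of combined leverage = contribution ÷ (EBIT − I) = €499,174.00 ÷ €111,674.00 = 4.4699.
%ΔEPS = DCL × %ΔSales = 4.4699 × -5.2% = -23.2%.

-23.2%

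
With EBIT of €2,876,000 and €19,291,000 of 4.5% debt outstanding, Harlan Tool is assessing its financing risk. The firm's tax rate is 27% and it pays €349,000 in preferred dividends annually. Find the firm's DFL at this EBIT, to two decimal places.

Interest = €868,095.00.
Pre-tax preferred-dividend burden = €349,000 ÷ (1 − 0.27) = €478,082.19.
DFL = EBIT ÷ [EBIT − I − D_p/(1−t)] = €2,876,000 ÷ [€2,876,000 − €868,095.00 − €478,082.19] = €2,876,000 ÷ €1,529,822.81 = 1.8800.

1.88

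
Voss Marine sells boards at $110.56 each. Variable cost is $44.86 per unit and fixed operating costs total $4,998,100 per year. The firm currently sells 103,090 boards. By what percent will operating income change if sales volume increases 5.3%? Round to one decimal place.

+20.2%

Total contribution margin = 103,090 × $65.70 = $6,773,013.00.
Subtracting fixed costs: EBIT = $6,773,013.00 − $4,998,100 = $1,774,913.00.
Degree of operating leverage = $6,773,013.00 / $1,774,913.00 = 3.8160.
%ΔEBIT = DOL × %ΔSales = 3.8160 × +5.3% = +20.2%.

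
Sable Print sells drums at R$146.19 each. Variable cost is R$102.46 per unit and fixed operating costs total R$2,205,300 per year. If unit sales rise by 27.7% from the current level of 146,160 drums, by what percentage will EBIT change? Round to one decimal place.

At 146,160 units, contribution = 146,160 × R$43.73 = R$6,391,576.80.
Operating income = contribution − fixed costs = R$6,391,576.80 − R$2,205,300 = R$4,186,276.80.
Degree of operating leverage = R$6,391,576.80 / R$4,186,276.80 = 1.5268.
So EBIT moves 1.5268 × (+27.7%) = +42.3%.

+42.3%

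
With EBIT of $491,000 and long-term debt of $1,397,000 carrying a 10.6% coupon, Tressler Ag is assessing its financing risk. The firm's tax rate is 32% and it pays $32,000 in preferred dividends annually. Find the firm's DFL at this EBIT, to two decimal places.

1.66

Interest = $148,082.00.
Pre-tax preferred-dividend burden = $32,000 ÷ (1 − 0.32) = $47,058.82.
DFL = EBIT ÷ [EBIT − I − D_p/(1−t)] = $491,000 ÷ [$491,000 − $148,082.00 − $47,058.82] = $491,000 ÷ $295,859.18 = 1.6596.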